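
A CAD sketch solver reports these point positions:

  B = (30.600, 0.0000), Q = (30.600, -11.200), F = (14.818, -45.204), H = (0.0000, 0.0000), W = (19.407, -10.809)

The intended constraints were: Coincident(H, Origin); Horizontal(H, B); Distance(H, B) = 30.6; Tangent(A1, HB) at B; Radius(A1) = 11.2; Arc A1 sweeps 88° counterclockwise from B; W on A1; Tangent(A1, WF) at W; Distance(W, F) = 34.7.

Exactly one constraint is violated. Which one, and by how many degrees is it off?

Tangent(A1, WF) at W — off by 5.60°.

H = (0.00, 0.00) ✓; H.y = 0.00, B.y = 0.00 ✓; |HB| = 30.60 ✓; ∠(QB, BH) = 90.00° ✓; |QB| = 11.20 ✓; bearing(Q→W) − bearing(Q→B) = 88.00° ✓; |QW| = 11.20 ✓; ∠(QW, WF) = 95.60° ✗; |WF| = 34.70 ✓.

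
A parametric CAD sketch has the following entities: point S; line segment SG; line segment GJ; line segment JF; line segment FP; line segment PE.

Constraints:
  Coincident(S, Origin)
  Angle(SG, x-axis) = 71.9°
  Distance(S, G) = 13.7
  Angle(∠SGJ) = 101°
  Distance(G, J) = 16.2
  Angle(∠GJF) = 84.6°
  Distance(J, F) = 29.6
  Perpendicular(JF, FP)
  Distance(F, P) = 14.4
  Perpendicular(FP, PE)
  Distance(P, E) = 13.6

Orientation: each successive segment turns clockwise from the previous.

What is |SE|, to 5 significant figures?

3.1782

S is at the origin; SG runs at 71.9° with length 13.7, so G = (4.2563, 13.022). ∠SGJ = 101.0° gives GJ at -7.1000° from the x-axis; with |GJ| = 16.2, J = (20.332, 11.020). ∠GJF = 84.6° gives JF at -102.50° from the x-axis; with |JF| = 29.6, F = (13.925, -17.879). JF ⟂ FP, so FP runs at 167.50°; with |FP| = 14.4, P = (-0.13323, -14.762). FP ⟂ PE, so PE runs at 77.500°; with |PE| = 13.6, E = (2.8103, -1.4843). Then |SE| = |E − S| = 3.1782.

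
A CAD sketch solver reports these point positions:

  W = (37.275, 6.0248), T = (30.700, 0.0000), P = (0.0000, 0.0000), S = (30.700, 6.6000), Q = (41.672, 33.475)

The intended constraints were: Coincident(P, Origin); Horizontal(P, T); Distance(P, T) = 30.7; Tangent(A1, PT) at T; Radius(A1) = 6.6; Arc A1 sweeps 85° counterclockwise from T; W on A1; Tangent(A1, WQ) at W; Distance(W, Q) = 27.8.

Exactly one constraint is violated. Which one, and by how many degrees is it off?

Tangent(A1, WQ) at W — off by 4.10°.

P = (0.00, 0.00) ✓; P.y = 0.00, T.y = 0.00 ✓; |PT| = 30.70 ✓; ∠(ST, TP) = 90.00° ✓; |ST| = 6.600 ✓; bearing(S→W) − bearing(S→T) = 85.00° ✓; |SW| = 6.600 ✓; ∠(SW, WQ) = 94.10° ✗; |WQ| = 27.80 ✓.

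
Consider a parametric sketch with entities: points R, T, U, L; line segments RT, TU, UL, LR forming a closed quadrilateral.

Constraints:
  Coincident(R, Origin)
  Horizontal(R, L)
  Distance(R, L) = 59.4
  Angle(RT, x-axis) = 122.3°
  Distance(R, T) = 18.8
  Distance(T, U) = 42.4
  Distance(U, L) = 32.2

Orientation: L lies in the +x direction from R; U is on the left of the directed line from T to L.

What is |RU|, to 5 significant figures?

36.726

Checks: |TU| = 42.40 ✓; |UL| = 32.20 ✓.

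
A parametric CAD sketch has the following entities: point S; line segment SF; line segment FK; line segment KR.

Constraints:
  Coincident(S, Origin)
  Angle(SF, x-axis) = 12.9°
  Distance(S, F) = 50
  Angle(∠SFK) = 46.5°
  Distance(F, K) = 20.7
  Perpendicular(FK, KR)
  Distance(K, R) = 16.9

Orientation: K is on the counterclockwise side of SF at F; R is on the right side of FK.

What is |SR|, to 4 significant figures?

54.91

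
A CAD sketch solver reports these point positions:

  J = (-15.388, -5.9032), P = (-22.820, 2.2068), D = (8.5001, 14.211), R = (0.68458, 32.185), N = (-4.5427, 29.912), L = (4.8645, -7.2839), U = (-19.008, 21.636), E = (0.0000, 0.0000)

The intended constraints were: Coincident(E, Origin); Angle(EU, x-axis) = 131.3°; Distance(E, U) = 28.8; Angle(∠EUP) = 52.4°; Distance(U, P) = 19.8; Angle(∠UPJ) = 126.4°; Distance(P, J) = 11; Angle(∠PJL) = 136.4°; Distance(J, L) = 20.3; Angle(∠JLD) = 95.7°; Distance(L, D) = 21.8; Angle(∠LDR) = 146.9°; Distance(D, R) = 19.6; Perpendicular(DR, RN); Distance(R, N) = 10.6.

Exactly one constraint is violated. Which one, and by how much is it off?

Distance(R, N) = 10.6 — off by 4.90.

E = (0.00, 0.00) ✓; EU at 131.3° ✓; |EU| = 28.80 ✓; ∠EUP = 52.40° ✓; |UP| = 19.80 ✓; ∠UPJ = 126.4° ✓; |PJ| = 11.00 ✓; ∠PJL = 136.4° ✓; |JL| = 20.30 ✓; ∠JLD = 95.70° ✓; |LD| = 21.80 ✓; ∠LDR = 146.9° ✓; |DR| = 19.60 ✓; ∠(DR, RN) = 90.00° ✓; |RN| = 5.700 ✗.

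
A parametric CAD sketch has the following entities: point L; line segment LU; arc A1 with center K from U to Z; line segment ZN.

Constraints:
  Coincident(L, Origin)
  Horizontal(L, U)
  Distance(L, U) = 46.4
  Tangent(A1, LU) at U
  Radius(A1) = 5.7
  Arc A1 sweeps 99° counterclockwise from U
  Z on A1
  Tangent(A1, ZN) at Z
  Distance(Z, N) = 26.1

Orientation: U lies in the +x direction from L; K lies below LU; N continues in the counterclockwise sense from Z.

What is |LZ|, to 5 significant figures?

41.300

L is at the origin; L and U share the same y with |LU| = 46.4 and U on the +x side, so U = (46.400, 0.0000). Since A1 is tangent to LU there, KU ⟂ LU, so K = U + (0, -5.7) = (46.400, -5.7000). On A1, U sits at bearing 90° from K; a 99° counterclockwise sweep puts Z at bearing 189°, so Z = K + 5.7·(cos 189°, sin 189°) = (40.770, -6.5917). Then |LZ| = |Z − L| = 41.300.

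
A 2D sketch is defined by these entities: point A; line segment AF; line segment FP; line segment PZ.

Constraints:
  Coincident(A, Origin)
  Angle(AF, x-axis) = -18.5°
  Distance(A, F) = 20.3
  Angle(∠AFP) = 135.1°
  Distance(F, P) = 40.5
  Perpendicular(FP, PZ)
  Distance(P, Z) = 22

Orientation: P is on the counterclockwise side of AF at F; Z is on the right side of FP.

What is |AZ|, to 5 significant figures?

65.814

A is at the origin; AF runs at -18.5° with length 20.3, so F = 20.3·(cos -18.5°, sin -18.5°) = (19.251, -6.4413). ∠AFP = 135.1°, so FP runs at -18.5° + (180° − 135.1°) = 26.400° from the x-axis; with |FP| = 40.5, P = F + 40.5·(cos 26.400°, sin 26.400°) = (55.527, 11.566). FP is perpendicular to PZ; with |PZ| = 22.0 on the right of FP, Z = P + 22.0·(0.44464, -0.89571) = (65.309, -8.1392). Then |AZ| = |Z − A| = 65.814.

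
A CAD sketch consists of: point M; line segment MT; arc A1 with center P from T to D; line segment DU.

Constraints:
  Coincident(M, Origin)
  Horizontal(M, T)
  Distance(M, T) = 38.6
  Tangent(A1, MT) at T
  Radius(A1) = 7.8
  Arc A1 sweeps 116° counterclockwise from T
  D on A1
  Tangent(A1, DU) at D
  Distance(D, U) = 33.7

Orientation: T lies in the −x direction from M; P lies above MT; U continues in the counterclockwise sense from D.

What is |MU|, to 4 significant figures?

62.23

M is at the origin; M and T share the same y with |MT| = 38.6 and T on the −x side, so T = (-38.60, 0.000). A1 meets MT tangentially, so PT is at right angles to MT, so P = T + (0, 7.8) = (-38.60, 7.800). On A1, T sits at bearing -90° from P; a 116° counterclockwise sweep puts D at bearing 26°, so D = P + 7.8·(cos 26°, sin 26°) = (-31.59, 11.22). Tangency of A1 to DU means the radius PD is perpendicular to DU, so DU runs along (−sin 26°, cos 26°); with |DU| = 33.7, U = (-46.36, 41.51). Then |MU| = |U − M| = 62.23.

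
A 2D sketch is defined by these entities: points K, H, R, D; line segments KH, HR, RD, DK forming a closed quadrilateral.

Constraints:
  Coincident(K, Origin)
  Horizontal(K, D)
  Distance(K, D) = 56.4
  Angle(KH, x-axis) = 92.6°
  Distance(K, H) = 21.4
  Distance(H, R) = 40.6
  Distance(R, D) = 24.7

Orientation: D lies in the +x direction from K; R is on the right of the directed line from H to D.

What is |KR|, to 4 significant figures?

31.93

K is at the origin; K and D share the same y with |KD| = 56.4 and D in +x, so D = (56.4, 0). KH runs at 92.6° with |KH| = 21.4, so H = (-0.9708, 21.38). R is determined by |HR| = 40.6 and |RD| = 24.7 together: it lies at the intersection of circle(H, 40.6) and circle(D, 24.7). With |HD| = 61.22, the foot of the radical line on HD is 39.09 from H and the perpendicular offset is √(40.6² − 39.09²) = 10.96. Taking the right-of-HD solution: R = (31.83, -2.546).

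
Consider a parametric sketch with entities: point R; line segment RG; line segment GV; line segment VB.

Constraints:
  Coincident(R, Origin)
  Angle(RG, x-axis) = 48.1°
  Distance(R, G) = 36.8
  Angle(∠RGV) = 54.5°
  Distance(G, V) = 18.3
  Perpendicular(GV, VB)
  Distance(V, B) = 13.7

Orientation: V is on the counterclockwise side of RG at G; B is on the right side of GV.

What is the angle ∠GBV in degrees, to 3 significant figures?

53.2°

R is at the origin; RG runs at 48.1° with length 36.8, so G = 36.8·(cos 48.1°, sin 48.1°) = (24.6, 27.4). ∠RGV = 54.5°, so GV runs at 48.1° + (180° − 54.5°) = 174° from the x-axis; with |GV| = 18.3, V = G + 18.3·(cos 174°, sin 174°) = (6.39, 29.4). GV is perpendicular to VB; with |VB| = 13.7 on the right of GV, B = V + 13.7·(0.111, 0.994) = (7.92, 43.0). Then cos ∠GBV = BG·BV / (|BG||BV|), giving 53.2°.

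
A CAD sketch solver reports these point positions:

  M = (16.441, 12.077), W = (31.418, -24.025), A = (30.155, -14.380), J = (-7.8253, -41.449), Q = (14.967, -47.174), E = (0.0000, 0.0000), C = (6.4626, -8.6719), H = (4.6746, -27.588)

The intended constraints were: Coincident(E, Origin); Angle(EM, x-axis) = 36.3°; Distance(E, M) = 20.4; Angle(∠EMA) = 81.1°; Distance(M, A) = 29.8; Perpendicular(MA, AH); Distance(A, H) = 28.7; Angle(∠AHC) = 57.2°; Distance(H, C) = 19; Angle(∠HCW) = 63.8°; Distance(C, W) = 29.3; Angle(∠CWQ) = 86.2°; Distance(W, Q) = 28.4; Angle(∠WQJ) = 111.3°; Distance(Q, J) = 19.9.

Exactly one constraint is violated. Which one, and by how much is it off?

Distance(Q, J) = 19.9 — off by 3.60.

E = (0.00, 0.00) ✓; EM at 36.30° ✓; |EM| = 20.40 ✓; ∠EMA = 81.10° ✓; |MA| = 29.80 ✓; ∠(MA, AH) = 90.00° ✓; |AH| = 28.70 ✓; ∠AHC = 57.20° ✓; |HC| = 19.00 ✓; ∠HCW = 63.80° ✓; |CW| = 29.30 ✓; ∠CWQ = 86.20° ✓; |WQ| = 28.40 ✓; ∠WQJ = 111.3° ✓; |QJ| = 23.50 ✗.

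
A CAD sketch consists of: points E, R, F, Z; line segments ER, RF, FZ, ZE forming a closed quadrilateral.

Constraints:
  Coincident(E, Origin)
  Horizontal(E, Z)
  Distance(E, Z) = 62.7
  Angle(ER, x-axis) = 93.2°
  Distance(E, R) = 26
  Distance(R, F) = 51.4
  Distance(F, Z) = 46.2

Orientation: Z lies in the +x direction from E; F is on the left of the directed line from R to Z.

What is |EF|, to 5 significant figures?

63.904

Checks: |RF| = 51.40 ✓; |FZ| = 46.20 ✓.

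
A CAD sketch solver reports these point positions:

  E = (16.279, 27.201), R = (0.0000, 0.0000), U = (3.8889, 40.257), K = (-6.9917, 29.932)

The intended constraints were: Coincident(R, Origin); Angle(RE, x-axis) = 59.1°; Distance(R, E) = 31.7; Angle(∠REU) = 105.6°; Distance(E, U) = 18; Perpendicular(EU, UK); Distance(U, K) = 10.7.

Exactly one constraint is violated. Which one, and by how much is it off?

Distance(U, K) = 10.7 — off by 4.30.

R = (0.00, 0.00) ✓; RE at 59.10° ✓; |RE| = 31.70 ✓; ∠REU = 105.6° ✓; |EU| = 18.00 ✓; ∠(EU, UK) = 90.00° ✓; |UK| = 15.00 ✗.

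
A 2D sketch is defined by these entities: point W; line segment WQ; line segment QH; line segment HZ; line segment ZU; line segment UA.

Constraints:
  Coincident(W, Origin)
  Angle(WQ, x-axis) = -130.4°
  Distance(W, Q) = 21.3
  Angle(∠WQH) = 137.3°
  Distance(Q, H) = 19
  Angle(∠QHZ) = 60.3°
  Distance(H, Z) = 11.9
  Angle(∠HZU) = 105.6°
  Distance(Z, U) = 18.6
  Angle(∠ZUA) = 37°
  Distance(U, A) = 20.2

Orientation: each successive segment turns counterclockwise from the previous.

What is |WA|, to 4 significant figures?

33.65

∠HZU = 105.6° gives ZU at 106.4° from the x-axis; with |ZU| = 18.6, U = (-8.202, -11.06). ∠ZUA = 37.0° gives UA at -110.6° from the x-axis; with |UA| = 20.2, A = (-15.31, -29.96). Then |WA| = |A − W| = 33.65.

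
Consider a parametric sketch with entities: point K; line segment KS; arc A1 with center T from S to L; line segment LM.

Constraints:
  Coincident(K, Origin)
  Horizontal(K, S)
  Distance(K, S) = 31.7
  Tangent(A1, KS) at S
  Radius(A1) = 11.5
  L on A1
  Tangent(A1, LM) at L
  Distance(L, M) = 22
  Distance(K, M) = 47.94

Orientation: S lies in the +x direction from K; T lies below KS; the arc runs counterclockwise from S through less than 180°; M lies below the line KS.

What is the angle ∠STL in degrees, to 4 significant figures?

116.6°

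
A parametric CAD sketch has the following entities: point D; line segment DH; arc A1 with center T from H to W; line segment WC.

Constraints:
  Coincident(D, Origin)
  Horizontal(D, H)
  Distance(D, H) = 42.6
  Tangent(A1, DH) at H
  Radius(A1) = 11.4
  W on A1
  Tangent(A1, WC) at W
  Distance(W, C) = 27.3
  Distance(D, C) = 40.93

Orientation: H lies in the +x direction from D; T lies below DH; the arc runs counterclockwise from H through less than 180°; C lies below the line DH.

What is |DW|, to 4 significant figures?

32.73

D is at the origin; DH is horizontal with |DH| = 42.6 and H on the +x side, so H = (42.60, 0.000). The tangent condition forces TH to be normal to DH, so T = H + (0, -11.4) = (42.60, -11.40). Since TW ⟂ WC (tangency), |TC| = √(11.4² + 27.3²) = 29.58 regardless of where W sits on A1. So C lies on both circle(D, 40.93) and circle(T, 29.58); the below-DH intersection is C = (23.19, -33.73). W is the foot of the tangent from C: W = (31.78, -7.813).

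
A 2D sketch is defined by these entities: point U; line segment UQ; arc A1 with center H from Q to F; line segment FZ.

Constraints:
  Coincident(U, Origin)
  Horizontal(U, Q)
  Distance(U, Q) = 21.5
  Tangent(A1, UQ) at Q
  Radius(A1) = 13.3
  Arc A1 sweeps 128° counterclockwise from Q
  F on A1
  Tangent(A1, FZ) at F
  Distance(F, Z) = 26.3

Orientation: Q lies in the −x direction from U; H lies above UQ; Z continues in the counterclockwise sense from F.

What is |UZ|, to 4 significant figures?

50.22

U is at the origin; U and Q share the same y with |UQ| = 21.5 and Q on the −x side, so Q = (-21.50, 0.000). The tangent condition forces HQ to be normal to UQ, so H = Q + (0, 13.3) = (-21.50, 13.30). On A1, Q sits at bearing -90° from H; a 128° counterclockwise sweep puts F at bearing 38°, so F = H + 13.3·(cos 38°, sin 38°) = (-11.02, 21.49). A1 meets FZ tangentially, so HF is at right angles to FZ, so FZ runs along (−sin 38°, cos 38°); with |FZ| = 26.3, Z = (-27.21, 42.21). Then |UZ| = |Z − U| = 50.22.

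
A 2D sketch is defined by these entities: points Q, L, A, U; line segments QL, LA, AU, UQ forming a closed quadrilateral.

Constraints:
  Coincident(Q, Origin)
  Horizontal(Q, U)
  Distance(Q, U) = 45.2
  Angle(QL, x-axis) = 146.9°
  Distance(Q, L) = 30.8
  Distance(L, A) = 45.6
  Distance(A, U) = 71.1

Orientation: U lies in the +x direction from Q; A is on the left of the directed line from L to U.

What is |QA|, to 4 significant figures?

54.63

Checks: QL at 146.9° ✓; |LA| = 45.60 ✓; |AU| = 71.10 ✓.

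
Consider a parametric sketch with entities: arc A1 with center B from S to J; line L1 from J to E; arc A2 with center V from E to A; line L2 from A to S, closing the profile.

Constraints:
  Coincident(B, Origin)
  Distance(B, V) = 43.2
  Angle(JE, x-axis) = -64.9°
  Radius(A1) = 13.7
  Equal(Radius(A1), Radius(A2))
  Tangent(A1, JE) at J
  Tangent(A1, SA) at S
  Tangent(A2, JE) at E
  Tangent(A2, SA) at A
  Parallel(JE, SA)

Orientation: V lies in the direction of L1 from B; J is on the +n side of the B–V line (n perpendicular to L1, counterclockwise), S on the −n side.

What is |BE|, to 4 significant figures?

45.32

The slot axis is L1's direction at -64.9°, so u = (cos -64.9°, sin -64.9°) = (0.4242, -0.9056) and n = (−sin -64.9°, cos -64.9°) = (0.9056, 0.4242). B is at the origin and V lies 43.2 along u from B, so V = 43.2·u = (18.33, -39.12). Tangency of A1 to both parallel lines with radius 13.7 puts J and S at B ± 13.7·n: J = (12.41, 5.812), S = (-12.41, -5.812). Equal radii place E and A the same way about V: E = V + 13.7·n = (30.73, -33.31), A = V − 13.7·n = (5.919, -44.93). Then |BE| = |E − B| = 45.32.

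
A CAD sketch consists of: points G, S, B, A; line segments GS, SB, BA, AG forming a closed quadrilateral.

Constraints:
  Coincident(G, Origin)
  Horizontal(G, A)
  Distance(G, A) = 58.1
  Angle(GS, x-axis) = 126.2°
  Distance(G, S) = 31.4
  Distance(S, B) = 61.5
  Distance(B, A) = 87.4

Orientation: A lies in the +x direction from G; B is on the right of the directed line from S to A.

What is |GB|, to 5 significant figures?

42.009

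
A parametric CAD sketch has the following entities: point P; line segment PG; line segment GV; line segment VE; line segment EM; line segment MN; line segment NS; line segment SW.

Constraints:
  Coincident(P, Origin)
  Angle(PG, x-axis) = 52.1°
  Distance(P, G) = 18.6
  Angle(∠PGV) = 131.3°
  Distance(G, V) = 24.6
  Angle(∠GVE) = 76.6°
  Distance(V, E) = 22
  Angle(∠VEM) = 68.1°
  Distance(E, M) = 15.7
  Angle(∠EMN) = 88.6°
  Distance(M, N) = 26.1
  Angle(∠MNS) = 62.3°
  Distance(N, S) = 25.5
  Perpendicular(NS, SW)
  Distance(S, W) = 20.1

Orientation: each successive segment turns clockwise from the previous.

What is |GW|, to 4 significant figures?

27.63

P is at the origin; PG runs at 52.1° with length 18.6, so G = (11.43, 14.68). ∠PGV = 131.3° gives GV at 3.400° from the x-axis; with |GV| = 24.6, V = (35.98, 16.14). ∠GVE = 76.6° gives VE at -100.0° from the x-axis; with |VE| = 22.0, E = (32.16, -5.530). ∠VEM = 68.1° gives EM at 148.1° from the x-axis; with |EM| = 15.7, M = (18.83, 2.767). ∠EMN = 88.6° gives MN at 56.70° from the x-axis; with |MN| = 26.1, N = (33.16, 24.58). ∠MNS = 62.3° gives NS at -61.00° from the x-axis; with |NS| = 25.5, S = (45.53, 2.278). The perpendicularity gives SW at right angles to NS, so SW runs at -151.0°; with |SW| = 20.1, W = (27.95, -7.466). Then |GW| = |W − G| = 27.63.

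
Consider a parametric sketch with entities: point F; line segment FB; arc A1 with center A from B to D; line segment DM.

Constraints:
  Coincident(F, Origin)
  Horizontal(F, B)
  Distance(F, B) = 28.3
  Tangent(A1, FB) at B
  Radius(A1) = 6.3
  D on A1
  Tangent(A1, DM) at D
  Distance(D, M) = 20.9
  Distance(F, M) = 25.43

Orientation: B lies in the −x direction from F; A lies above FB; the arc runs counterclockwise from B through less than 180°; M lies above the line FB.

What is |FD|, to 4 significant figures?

22.97

Checks: |FB| = 28.30 ✓; |AD| = 6.300 ✓; ∠(AD, DM) = 90.00° ✓; |DM| = 20.90 ✓; |FM| = 25.43 ✓.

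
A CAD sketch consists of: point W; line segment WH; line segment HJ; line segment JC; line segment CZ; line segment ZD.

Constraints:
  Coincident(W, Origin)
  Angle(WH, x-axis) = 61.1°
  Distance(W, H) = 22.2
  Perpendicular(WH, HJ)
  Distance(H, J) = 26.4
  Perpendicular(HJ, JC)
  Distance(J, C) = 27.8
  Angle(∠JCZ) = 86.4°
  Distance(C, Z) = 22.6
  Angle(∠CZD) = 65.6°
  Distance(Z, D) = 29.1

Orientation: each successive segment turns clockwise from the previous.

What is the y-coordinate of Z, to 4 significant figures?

-5.518

The perpendicularity gives JC at right angles to HJ, so JC runs at -118.9°; with |JC| = 27.8, C = (20.41, -17.66). ∠JCZ = 86.4° gives CZ at 147.5° from the x-axis; with |CZ| = 22.6, Z = (1.345, -5.518). So Z.y = -5.518.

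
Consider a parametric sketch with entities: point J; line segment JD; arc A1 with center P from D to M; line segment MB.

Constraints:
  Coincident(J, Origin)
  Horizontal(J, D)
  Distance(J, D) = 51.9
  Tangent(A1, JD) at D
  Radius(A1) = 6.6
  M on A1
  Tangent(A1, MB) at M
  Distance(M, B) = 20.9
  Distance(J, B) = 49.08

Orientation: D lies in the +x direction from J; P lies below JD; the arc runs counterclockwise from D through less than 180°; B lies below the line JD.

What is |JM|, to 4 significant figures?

45.73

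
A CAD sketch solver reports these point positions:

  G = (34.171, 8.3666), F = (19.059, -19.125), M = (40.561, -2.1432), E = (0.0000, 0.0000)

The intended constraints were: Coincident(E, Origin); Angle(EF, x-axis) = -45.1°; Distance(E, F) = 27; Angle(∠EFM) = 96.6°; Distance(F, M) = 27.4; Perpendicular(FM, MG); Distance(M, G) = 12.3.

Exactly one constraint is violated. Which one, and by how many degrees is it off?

Perpendicular(FM, MG) — off by 7.00°.

E = (0.00, 0.00) ✓; EF at -45.10° ✓; |EF| = 27.00 ✓; ∠EFM = 96.60° ✓; |FM| = 27.40 ✓; ∠(FM, MG) = 83.00° ✗; |MG| = 12.30 ✓.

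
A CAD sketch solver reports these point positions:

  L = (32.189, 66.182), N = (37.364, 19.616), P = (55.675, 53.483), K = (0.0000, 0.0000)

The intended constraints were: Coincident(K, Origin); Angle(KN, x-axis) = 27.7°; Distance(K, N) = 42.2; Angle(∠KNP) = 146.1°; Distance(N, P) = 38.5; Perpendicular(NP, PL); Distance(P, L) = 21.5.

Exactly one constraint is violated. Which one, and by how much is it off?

Distance(P, L) = 21.5 — off by 5.20.

K = (0.00, 0.00) ✓; KN at 27.70° ✓; |KN| = 42.20 ✓; ∠KNP = 146.1° ✓; |NP| = 38.50 ✓; ∠(NP, PL) = 90.00° ✓; |PL| = 26.70 ✗.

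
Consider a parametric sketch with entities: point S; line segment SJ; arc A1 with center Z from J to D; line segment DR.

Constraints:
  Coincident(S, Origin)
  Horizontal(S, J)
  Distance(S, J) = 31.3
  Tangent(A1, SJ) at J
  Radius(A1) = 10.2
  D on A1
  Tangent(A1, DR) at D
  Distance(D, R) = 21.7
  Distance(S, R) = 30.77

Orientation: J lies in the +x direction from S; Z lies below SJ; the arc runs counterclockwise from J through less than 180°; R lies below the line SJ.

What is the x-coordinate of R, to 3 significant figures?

14.4

Checks: |SJ| = 31.30 ✓; |ZJ| = 10.20 ✓; |ZD| = 10.20 ✓; ∠(ZD, DR) = 90.00° ✓; |DR| = 21.70 ✓; |SR| = 30.77 ✓.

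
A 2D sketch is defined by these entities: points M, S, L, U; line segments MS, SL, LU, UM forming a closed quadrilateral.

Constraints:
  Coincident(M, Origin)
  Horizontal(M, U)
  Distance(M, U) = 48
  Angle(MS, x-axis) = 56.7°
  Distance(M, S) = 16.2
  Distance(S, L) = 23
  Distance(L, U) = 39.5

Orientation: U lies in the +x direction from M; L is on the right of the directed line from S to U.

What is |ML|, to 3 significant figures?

13.5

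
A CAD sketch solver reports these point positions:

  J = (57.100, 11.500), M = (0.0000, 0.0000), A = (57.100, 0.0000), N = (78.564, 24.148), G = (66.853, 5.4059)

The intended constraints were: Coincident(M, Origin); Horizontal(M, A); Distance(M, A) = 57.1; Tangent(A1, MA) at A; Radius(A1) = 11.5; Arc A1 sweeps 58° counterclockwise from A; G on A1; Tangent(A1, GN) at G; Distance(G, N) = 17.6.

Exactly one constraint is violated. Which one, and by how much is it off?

Distance(G, N) = 17.6 — off by 4.50.

M = (0.00, 0.00) ✓; M.y = 0.00, A.y = 0.00 ✓; |MA| = 57.10 ✓; ∠(JA, AM) = 90.00° ✓; |JA| = 11.50 ✓; bearing(J→G) − bearing(J→A) = 58.00° ✓; |JG| = 11.50 ✓; ∠(JG, GN) = 90.00° ✓; |GN| = 22.10 ✗.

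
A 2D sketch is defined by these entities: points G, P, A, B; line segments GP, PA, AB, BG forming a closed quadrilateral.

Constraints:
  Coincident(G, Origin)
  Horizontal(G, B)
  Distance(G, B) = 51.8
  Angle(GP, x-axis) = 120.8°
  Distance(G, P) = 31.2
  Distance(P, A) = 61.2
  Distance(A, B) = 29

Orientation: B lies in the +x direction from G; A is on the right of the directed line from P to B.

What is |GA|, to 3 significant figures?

32.0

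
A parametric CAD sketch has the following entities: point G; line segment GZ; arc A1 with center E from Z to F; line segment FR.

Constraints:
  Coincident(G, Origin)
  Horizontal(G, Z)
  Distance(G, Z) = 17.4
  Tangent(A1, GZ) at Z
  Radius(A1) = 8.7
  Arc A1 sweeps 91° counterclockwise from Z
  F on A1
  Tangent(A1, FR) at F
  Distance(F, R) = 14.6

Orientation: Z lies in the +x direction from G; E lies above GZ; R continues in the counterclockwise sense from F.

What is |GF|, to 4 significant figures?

27.56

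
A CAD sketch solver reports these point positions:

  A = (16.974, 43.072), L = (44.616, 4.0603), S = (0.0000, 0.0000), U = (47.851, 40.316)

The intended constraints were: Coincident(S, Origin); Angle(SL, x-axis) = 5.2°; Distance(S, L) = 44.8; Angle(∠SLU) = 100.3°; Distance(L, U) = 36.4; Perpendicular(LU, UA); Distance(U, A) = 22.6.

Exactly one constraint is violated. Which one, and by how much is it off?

Distance(U, A) = 22.6 — off by 8.40.

S = (0.00, 0.00) ✓; SL at 5.200° ✓; |SL| = 44.80 ✓; ∠SLU = 100.3° ✓; |LU| = 36.40 ✓; ∠(LU, UA) = 90.00° ✓; |UA| = 31.00 ✗.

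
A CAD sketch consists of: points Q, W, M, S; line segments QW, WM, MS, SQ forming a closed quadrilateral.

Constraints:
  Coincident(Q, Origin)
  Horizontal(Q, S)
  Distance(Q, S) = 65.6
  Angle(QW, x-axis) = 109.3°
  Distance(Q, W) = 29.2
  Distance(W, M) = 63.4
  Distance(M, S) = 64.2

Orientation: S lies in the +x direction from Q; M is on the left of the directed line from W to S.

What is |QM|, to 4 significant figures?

75.17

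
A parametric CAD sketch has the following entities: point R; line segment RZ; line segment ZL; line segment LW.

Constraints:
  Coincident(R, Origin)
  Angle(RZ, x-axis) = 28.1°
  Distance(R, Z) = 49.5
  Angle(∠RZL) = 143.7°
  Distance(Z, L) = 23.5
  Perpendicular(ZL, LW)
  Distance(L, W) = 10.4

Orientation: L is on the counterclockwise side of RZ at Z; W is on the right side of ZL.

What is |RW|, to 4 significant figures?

74.80

∠RZL = 143.7°, so ZL runs at 28.1° + (180° − 143.7°) = 64.40° from the x-axis; with |ZL| = 23.5, L = Z + 23.5·(cos 64.40°, sin 64.40°) = (53.82, 44.51). ZL is perpendicular to LW; with |LW| = 10.4 on the right of ZL, W = L + 10.4·(0.9018, -0.4321) = (63.20, 40.01). Then |RW| = |W − R| = 74.80.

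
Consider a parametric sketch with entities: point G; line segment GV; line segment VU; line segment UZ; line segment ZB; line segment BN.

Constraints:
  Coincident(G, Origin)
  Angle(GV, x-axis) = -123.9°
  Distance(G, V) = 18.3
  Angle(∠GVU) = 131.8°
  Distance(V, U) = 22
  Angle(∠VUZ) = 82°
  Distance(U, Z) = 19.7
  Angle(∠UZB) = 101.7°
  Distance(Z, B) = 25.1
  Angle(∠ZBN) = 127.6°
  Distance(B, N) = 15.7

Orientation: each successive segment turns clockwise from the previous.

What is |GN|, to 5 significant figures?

5.8481

∠UZB = 101.7° gives ZB at 11.600° from the x-axis; with |ZB| = 25.1, B = (-7.3762, 6.5340). ∠ZBN = 127.6° gives BN at -40.800° from the x-axis; with |BN| = 15.7, N = (4.5086, -3.7247). Then |GN| = |N − G| = 5.8481.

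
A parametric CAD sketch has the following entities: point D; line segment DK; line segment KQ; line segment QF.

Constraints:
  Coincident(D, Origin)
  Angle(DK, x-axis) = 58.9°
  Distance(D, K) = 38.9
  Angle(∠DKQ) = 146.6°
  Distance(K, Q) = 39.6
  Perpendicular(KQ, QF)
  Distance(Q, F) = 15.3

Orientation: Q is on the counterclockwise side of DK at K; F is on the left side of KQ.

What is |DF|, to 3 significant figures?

72.3

D is at the origin; DK runs at 58.9° with length 38.9, so K = 38.9·(cos 58.9°, sin 58.9°) = (20.1, 33.3). ∠DKQ = 146.6°, so KQ runs at 58.9° + (180° − 146.6°) = 92.3° from the x-axis; with |KQ| = 39.6, Q = K + 39.6·(cos 92.3°, sin 92.3°) = (18.5, 72.9). KQ ⟂ QF; with |QF| = 15.3 on the left of KQ, F = Q + 15.3·(-0.999, -0.0401) = (3.22, 72.3). Then |DF| = |F − D| = 72.3.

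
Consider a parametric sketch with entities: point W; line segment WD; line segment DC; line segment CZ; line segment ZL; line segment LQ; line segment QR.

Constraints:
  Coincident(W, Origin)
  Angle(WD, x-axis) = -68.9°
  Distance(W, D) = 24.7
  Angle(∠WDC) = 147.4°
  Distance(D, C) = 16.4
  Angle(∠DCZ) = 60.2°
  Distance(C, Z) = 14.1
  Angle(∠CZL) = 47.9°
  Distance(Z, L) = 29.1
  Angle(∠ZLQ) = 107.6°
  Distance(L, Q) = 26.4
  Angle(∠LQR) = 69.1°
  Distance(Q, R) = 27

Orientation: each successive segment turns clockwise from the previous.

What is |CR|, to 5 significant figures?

13.165

W is at the origin; WD runs at -68.9° with length 24.7, so D = (8.8919, -23.044). ∠WDC = 147.4° gives DC at -101.50° from the x-axis; with |DC| = 16.4, C = (5.6223, -39.115). ∠DCZ = 60.2° gives CZ at 138.70° from the x-axis; with |CZ| = 14.1, Z = (-4.9705, -29.809). ∠CZL = 47.9° gives ZL at 6.6000° from the x-axis; with |ZL| = 29.1, L = (23.937, -26.464). ∠ZLQ = 107.6° gives LQ at -65.800° from the x-axis; with |LQ| = 26.4, Q = (34.759, -50.544). ∠LQR = 69.1° gives QR at -176.70° from the x-axis; with |QR| = 27.0, R = (7.8033, -52.098). Then |CR| = |R − C| = 13.165.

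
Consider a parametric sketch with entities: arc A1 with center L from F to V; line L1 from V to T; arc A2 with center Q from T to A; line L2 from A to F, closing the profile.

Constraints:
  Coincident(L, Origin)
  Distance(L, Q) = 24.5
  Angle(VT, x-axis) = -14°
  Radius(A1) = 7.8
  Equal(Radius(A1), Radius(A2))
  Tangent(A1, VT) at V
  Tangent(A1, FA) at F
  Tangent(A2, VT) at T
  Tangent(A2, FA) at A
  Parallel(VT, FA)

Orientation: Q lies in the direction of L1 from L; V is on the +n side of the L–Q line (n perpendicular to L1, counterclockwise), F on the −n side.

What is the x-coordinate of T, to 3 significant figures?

25.7

Tangency of A1 to both parallel lines with radius 7.8 puts V and F at L ± 7.8·n: V = (1.89, 7.57), F = (-1.89, -7.57). Equal radii place T and A the same way about Q: T = Q + 7.8·n = (25.7, 1.64), A = Q − 7.8·n = (21.9, -13.5). So T.x = 25.7.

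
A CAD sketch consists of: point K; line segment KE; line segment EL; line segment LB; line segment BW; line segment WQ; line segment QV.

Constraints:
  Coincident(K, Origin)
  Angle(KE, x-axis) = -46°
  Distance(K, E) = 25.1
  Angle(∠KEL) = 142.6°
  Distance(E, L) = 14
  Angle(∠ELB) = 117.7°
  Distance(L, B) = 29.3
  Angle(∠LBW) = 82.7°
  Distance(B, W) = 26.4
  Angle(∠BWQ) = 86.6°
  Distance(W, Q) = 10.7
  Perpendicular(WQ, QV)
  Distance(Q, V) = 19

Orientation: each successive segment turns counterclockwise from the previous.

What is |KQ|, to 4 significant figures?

21.93

K is at the origin; KE runs at -46.0° with length 25.1, so E = (17.44, -18.06). ∠KEL = 142.6° gives EL at -8.600° from the x-axis; with |EL| = 14.0, L = (31.28, -20.15). ∠ELB = 117.7° gives LB at 53.70° from the x-axis; with |LB| = 29.3, B = (48.62, 3.465). ∠LBW = 82.7° gives BW at 151.0° from the x-axis; with |BW| = 26.4, W = (25.53, 16.26). ∠BWQ = 86.6° gives WQ at -115.6° from the x-axis; with |WQ| = 10.7, Q = (20.91, 6.614). Then |KQ| = |Q − K| = 21.93.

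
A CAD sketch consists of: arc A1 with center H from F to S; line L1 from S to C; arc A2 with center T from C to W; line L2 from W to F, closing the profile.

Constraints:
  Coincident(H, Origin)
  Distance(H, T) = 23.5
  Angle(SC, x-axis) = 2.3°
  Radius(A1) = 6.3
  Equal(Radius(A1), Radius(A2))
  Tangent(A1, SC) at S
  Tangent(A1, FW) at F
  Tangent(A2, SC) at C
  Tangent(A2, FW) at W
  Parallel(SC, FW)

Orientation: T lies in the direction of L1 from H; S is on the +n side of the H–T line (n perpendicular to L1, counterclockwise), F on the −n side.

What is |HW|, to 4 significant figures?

24.33

The slot axis is L1's direction at 2.3°, so u = (cos 2.3°, sin 2.3°) = (0.9992, 0.04013) and n = (−sin 2.3°, cos 2.3°) = (-0.04013, 0.9992). H is at the origin and T lies 23.5 along u from H, so T = 23.5·u = (23.48, 0.9431). Tangency of A1 to both parallel lines with radius 6.3 puts S and F at H ± 6.3·n: S = (-0.2528, 6.295), F = (0.2528, -6.295). Equal radii place C and W the same way about T: C = T + 6.3·n = (23.23, 7.238), W = T − 6.3·n = (23.73, -5.352). Then |HW| = |W − H| = 24.33.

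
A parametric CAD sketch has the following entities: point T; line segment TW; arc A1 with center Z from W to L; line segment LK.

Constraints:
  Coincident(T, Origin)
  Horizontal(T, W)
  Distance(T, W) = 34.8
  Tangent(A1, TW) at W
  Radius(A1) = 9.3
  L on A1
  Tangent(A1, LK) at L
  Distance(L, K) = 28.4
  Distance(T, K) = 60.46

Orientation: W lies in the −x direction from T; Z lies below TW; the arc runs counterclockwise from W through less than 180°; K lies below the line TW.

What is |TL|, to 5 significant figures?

44.638

T is at the origin; TW is horizontal with |TW| = 34.8 and W on the −x side, so W = (-34.800, 0.0000). The tangent condition forces ZW to be normal to TW, so Z = W + (0, -9.3) = (-34.800, -9.3000). Since ZL ⟂ LK (tangency), |ZK| = √(9.3² + 28.4²) = 29.884 regardless of where L sits on A1. So K lies on both circle(T, 60.46) and circle(Z, 29.884); the below-TW intersection is K = (-48.789, -35.707). L is the foot of the tangent from K: L = (-43.965, -7.7202).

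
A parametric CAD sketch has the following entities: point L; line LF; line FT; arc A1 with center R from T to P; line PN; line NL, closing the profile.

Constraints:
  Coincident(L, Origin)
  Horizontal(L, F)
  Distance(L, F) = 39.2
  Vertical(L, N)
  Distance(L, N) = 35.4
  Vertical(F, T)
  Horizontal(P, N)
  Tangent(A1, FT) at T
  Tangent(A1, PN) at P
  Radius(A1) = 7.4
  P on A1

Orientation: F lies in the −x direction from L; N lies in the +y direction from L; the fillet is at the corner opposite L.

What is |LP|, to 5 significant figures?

47.586

L is at the origin; L and F share the same y with |LF| = 39.2 and F on the −x side, so F = (-39.200, 0.0000). LN is vertical with |LN| = 35.4 and N on the +y side, so N = (0.0000, 35.400). The virtual corner opposite L is at (-39.200, 35.400). Tangency of A1 to FT means the radius RT is perpendicular to FT and since A1 is tangent to PN there, RP ⟂ PN, with radius 7.4, so the center R sits 7.4 in from both sides at R = (-31.800, 28.000). That places the tangent points at T = (-39.200, 28.000) on FT and P = (-31.800, 35.400) on PN. Then |LP| = |P − L| = 47.586.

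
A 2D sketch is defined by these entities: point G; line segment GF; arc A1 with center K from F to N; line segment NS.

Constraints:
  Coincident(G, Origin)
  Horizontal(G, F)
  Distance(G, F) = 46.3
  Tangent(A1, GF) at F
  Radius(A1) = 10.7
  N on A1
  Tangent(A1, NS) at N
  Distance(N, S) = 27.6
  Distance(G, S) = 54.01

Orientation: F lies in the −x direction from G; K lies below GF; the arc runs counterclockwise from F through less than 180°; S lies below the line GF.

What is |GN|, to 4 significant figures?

57.36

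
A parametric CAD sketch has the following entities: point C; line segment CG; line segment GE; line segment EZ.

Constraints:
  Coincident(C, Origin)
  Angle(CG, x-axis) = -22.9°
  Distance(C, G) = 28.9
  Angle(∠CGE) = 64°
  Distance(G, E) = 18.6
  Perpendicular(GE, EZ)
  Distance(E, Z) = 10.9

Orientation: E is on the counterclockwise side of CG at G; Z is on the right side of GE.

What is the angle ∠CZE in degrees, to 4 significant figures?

9.137°

C is at the origin; CG runs at -22.9° with length 28.9, so G = 28.9·(cos -22.9°, sin -22.9°) = (26.62, -11.25). ∠CGE = 64.0°, so GE runs at -22.9° + (180° − 64.0°) = 93.10° from the x-axis; with |GE| = 18.6, E = G + 18.6·(cos 93.10°, sin 93.10°) = (25.62, 7.327). The perpendicularity gives EZ at right angles to GE; with |EZ| = 10.9 on the right of GE, Z = E + 10.9·(0.9985, 0.05408) = (36.50, 7.917). Then cos ∠CZE = ZC·ZE / (|ZC||ZE|), giving 9.137°.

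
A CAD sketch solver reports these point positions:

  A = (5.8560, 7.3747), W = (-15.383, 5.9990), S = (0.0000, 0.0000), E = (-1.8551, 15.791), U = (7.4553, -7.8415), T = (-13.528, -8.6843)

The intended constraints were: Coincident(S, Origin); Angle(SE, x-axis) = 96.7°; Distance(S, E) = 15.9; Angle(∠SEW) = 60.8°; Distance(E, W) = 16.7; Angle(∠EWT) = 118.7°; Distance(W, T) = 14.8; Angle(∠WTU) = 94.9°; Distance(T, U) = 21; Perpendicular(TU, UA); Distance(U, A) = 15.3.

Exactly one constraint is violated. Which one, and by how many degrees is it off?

Perpendicular(TU, UA) — off by 3.70°.

S = (0.00, 0.00) ✓; SE at 96.70° ✓; |SE| = 15.90 ✓; ∠SEW = 60.80° ✓; |EW| = 16.70 ✓; ∠EWT = 118.7° ✓; |WT| = 14.80 ✓; ∠WTU = 94.90° ✓; |TU| = 21.00 ✓; ∠(TU, UA) = 93.70° ✗; |UA| = 15.30 ✓.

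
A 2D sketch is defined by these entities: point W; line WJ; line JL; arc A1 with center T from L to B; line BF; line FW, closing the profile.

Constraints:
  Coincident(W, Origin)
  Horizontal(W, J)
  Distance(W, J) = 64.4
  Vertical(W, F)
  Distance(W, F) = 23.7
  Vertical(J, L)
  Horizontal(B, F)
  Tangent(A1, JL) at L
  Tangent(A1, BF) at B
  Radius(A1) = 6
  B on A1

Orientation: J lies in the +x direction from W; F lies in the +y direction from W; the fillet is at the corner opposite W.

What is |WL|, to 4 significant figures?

66.79

W is at the origin; W and J share the same y with |WJ| = 64.4 and J on the +x side, so J = (64.40, 0.000). W and F share the same x with |WF| = 23.7 and F on the +y side, so F = (0.000, 23.70). The virtual corner opposite W is at (64.40, 23.70). Since A1 is tangent to JL there, TL ⟂ JL and tangency of A1 to BF means the radius TB is perpendicular to BF, with radius 6.0, so the center T sits 6.0 in from both sides at T = (58.40, 17.70). That places the tangent points at L = (64.40, 17.70) on JL and B = (58.40, 23.70) on BF. Then |WL| = |L − W| = 66.79.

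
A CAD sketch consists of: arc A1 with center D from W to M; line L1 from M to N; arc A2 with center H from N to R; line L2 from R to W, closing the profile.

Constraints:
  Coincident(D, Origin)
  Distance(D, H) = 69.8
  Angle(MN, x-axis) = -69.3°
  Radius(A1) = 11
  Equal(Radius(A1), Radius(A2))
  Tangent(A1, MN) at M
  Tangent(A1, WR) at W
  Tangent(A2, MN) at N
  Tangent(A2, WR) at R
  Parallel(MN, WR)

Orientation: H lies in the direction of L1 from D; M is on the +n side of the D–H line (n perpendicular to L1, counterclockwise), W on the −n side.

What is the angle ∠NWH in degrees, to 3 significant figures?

8.54°

The slot axis is L1's direction at -69.3°, so u = (cos -69.3°, sin -69.3°) = (0.353, -0.935) and n = (−sin -69.3°, cos -69.3°) = (0.935, 0.353). D is at the origin and H lies 69.8 along u from D, so H = 69.8·u = (24.7, -65.3). Tangency of A1 to both parallel lines with radius 11.0 puts M and W at D ± 11.0·n: M = (10.3, 3.89), W = (-10.3, -3.89). Equal radii place N and R the same way about H: N = H + 11.0·n = (35.0, -61.4), R = H − 11.0·n = (14.4, -69.2). Then cos ∠NWH = WN·WH / (|WN||WH|), giving 8.54°.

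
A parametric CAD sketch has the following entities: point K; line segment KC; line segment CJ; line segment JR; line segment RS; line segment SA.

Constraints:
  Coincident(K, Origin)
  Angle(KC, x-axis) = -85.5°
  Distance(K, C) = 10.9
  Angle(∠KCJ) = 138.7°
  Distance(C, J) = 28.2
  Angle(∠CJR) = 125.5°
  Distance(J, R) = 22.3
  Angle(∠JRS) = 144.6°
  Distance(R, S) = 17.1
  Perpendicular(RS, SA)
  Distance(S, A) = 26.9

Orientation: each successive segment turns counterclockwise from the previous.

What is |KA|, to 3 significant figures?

36.0

∠JRS = 144.6° gives RS at 45.7° from the x-axis; with |RS| = 17.1, S = (55.0, -14.3). RS is perpendicular to SA, so SA runs at 136°; with |SA| = 26.9, A = (35.7, 4.49). Then |KA| = |A − K| = 36.0.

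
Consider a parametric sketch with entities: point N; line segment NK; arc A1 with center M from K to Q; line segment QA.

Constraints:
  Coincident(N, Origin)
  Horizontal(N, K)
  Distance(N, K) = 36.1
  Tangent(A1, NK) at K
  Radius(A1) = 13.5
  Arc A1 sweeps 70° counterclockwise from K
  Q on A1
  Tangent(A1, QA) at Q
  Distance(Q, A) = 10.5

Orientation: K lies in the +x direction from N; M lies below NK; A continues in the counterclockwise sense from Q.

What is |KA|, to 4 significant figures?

24.83

On A1, K sits at bearing 90° from M; a 70° counterclockwise sweep puts Q at bearing 160°, so Q = M + 13.5·(cos 160°, sin 160°) = (23.41, -8.883). A1 meets QA tangentially, so MQ is at right angles to QA, so QA runs along (−sin 160°, cos 160°); with |QA| = 10.5, A = (19.82, -18.75). Then |KA| = |A − K| = 24.83.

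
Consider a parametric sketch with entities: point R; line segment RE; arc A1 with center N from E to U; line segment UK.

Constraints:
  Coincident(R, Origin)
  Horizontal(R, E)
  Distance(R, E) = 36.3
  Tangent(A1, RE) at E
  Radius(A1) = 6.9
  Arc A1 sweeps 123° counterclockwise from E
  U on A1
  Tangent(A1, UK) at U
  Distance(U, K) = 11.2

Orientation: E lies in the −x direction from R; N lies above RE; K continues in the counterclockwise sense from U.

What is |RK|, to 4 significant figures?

41.74

On A1, E sits at bearing -90° from N; a 123° counterclockwise sweep puts U at bearing 33°, so U = N + 6.9·(cos 33°, sin 33°) = (-30.51, 10.66). Tangency of A1 to UK means the radius NU is perpendicular to UK, so UK runs along (−sin 33°, cos 33°); with |UK| = 11.2, K = (-36.61, 20.05). Then |RK| = |K − R| = 41.74.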